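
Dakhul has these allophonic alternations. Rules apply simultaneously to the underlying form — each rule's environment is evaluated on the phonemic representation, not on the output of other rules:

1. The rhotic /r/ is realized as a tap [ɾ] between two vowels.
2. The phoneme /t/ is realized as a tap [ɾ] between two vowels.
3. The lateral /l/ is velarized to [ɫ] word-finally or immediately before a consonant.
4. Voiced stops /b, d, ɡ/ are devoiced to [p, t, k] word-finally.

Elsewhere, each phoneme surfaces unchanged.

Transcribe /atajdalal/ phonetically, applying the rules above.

/a/ (word-initial): no rule targets it → [a].
/t/ (between /a/ and /a/): between two vowels, so rule 2 applies → [ɾ].
/a/ (between /t/ and /j/): no rule targets it → [a].
/j/ stays [j].
/d/ — between /j/ and /a/; rule 4 does not apply here → [d].
/a/ — not in any rule's target class → [a].
/l/ (between /a/ and /a/) fails the environment for rule 3, so it stays [l].
/a/ (between /l/ and /l/): no rule targets it → [a].
Rule 3 applies to /l/ (word-final: word-finally or immediately before a consonant) → [ɫ].

[aɾajdalaɫ]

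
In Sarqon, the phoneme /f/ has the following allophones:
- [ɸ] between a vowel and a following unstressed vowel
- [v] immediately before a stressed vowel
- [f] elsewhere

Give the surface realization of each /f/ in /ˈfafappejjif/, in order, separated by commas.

[v], [ɸ], [f]

Occurrence 1 (position 1): immediately before a stressed vowel → [v].
Occurrence 2 (position 3): between a vowel and a following unstressed vowel → [ɸ].
Occurrence 3 (position 11): no conditioning environment matches → elsewhere allophone [f].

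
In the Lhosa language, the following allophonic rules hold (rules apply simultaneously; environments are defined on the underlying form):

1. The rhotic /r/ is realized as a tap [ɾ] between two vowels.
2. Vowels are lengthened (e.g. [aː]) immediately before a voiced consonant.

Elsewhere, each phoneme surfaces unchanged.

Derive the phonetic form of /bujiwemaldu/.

[buːjiːweːmaːldu]

/u/ — between /b/ and /j/, before a voiced consonant — surfaces as [uː] (rule 2).
/i/ — between /j/ and /w/, before a voiced consonant — surfaces as [iː] (rule 2).
/e/ (between /w/ and /m/): before a voiced consonant, so rule 2 applies → [eː].
/a/ meets the environment for rule 2 (before a voiced consonant) → [aː].
/u/ (word-final) is in the target of rule 2 but the environment (before a voiced consonant) is not met → [u].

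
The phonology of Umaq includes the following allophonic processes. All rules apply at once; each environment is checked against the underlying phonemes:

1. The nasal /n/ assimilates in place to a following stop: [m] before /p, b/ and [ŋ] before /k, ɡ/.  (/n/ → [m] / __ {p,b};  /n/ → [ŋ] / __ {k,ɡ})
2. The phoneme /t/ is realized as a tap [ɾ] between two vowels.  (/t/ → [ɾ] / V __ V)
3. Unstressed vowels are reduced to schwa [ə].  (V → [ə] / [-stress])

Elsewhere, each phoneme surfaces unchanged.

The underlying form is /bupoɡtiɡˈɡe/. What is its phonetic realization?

[bəpəɡtəɡˈɡe]

/b/ stays [b].
/u/ (between /b/ and /p/) occurs in an unstressed syllable → [ə] by rule 3.
/p/ stays [p].
/o/ (between /p/ and /ɡ/): in an unstressed syllable, so rule 3 applies → [ə].
/ɡ/ (between /o/ and /t/) is unaffected → [ɡ].
/t/ (between /ɡ/ and /i/) is in the target of rule 2 but the environment (between two vowels) is not met → [t].
/i/ — between /t/ and /ɡ/, in an unstressed syllable — surfaces as [ə] (rule 3).
/ɡ/ (between /i/ and /ɡ/) is unaffected → [ɡ].
/ɡ/ stays [ɡ].
/e/ (word-final): rule 3 targets it, but not in an unstressed syllable → unchanged [e].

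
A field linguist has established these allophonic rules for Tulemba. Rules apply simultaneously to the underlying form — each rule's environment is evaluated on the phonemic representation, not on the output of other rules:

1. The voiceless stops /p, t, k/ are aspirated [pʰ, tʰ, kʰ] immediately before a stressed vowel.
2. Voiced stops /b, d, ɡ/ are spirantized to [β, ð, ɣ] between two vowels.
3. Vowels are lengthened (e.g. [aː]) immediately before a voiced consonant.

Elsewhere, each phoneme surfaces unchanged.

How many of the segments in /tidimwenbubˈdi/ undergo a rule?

5

Segments that undergo a rule: /i/ → [iː] (rule 3); /d/ → [ð] (rule 2); /i/ → [iː] (rule 3); /e/ → [eː] (rule 3); /u/ → [uː] (rule 3).
All other segments surface unchanged.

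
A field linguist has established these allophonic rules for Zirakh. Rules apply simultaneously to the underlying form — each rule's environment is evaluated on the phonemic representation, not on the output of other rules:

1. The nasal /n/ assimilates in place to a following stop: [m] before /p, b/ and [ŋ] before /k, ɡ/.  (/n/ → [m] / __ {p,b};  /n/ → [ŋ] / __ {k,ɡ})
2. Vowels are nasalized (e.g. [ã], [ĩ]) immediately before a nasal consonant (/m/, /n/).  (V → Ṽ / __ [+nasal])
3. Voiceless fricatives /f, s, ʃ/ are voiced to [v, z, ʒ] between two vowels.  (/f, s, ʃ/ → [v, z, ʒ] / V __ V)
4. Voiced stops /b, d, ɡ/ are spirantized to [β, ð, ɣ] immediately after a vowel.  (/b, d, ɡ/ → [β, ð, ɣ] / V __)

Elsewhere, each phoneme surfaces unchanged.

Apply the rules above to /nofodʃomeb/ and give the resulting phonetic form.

/n/ — word-initial; rule 1 does not apply here → [n].
/o/ (between /n/ and /f/): rule 2 targets it, but not before a nasal consonant → unchanged [o].
/f/ meets the environment for rule 3 (between two vowels) → [v].
/o/ (between /f/ and /d/) fails the environment for rule 2, so it stays [o].
/d/ (between /o/ and /ʃ/): immediately after a vowel, so rule 4 applies → [ð].
/ʃ/ (between /d/ and /o/) is in the target of rule 3 but the environment (between two vowels) is not met → [ʃ].
Rule 2 applies to /o/ (between /ʃ/ and /m/: before a nasal consonant) → [õ].
/m/ — not in any rule's target class → [m].
/e/ (between /m/ and /b/): rule 2 targets it, but not before a nasal consonant → unchanged [e].
/b/ meets the environment for rule 4 (immediately after a vowel) → [β].

[novoðʃõmeβ]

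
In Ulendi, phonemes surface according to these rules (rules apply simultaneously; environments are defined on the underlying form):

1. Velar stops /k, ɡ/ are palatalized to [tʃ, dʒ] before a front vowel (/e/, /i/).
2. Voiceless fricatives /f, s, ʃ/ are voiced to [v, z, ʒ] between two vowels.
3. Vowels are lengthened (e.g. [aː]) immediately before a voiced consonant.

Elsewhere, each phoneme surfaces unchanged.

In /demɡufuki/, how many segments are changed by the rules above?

3

Segments that undergo a rule: /e/ → [eː] (rule 3); /f/ → [v] (rule 2); /k/ → [tʃ] (rule 1).
All other segments surface unchanged.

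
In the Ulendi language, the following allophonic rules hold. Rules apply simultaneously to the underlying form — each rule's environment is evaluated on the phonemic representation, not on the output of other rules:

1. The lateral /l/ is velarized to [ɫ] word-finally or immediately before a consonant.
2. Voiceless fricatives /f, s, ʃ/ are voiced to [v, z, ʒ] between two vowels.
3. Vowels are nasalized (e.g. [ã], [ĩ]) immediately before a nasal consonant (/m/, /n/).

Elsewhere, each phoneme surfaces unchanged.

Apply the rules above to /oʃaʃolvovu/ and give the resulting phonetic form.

/o/ — word-initial; rule 3 does not apply here → [o].
Rule 2 applies to /ʃ/ (between /o/ and /a/: between two vowels) → [ʒ].
/a/ — between /ʃ/ and /ʃ/; rule 3 does not apply here → [a].
/ʃ/ (between /a/ and /o/) occurs between two vowels → [ʒ] by rule 2.
/o/ (between /ʃ/ and /l/): rule 3 targets it, but not before a nasal consonant → unchanged [o].
/l/ — between /o/ and /v/, word-finally or immediately before a consonant — surfaces as [ɫ] (rule 1).
/v/ — not in any rule's target class → [v].
/o/ (between /v/ and /v/) fails the environment for rule 3, so it stays [o].
/v/ stays [v].
/u/ (word-final): rule 3 targets it, but not before a nasal consonant → unchanged [u].

[oʒaʒoɫvovu]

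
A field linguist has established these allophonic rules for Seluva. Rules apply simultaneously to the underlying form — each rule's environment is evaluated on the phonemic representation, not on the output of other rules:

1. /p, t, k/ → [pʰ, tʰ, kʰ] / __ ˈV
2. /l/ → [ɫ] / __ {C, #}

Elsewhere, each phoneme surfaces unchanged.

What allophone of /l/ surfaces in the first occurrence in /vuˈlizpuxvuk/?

/l/ — between /u/ and /i/; rule 2 does not apply here → [l].

[l]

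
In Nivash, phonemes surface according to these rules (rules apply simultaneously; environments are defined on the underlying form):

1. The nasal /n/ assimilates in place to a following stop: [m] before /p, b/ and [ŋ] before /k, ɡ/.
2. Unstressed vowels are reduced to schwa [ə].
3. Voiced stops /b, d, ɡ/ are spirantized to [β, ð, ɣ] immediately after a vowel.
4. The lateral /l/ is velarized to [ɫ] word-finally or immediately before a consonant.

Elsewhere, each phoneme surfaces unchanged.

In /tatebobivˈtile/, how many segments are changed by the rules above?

Segments that undergo a rule: /a/ → [ə] (rule 2); /e/ → [ə] (rule 2); /b/ → [β] (rule 3); /o/ → [ə] (rule 2); /b/ → [β] (rule 3); /i/ → [ə] (rule 2); /e/ → [ə] (rule 2).
All other segments surface unchanged.

7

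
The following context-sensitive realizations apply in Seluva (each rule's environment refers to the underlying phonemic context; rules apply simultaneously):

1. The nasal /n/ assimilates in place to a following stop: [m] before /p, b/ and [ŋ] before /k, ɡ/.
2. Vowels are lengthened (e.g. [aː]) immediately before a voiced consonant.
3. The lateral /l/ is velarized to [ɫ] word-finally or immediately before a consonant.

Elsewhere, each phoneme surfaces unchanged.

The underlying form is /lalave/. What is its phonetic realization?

[laːlaːve]

/l/ (word-initial): rule 3 targets it, but not word-finally or immediately before a consonant → unchanged [l].
/a/ (between /l/ and /l/) occurs before a voiced consonant → [aː] by rule 2.
/l/ (between /a/ and /a/) is in the target of rule 3 but the environment (word-finally or immediately before a consonant) is not met → [l].
/a/ (between /l/ and /v/): before a voiced consonant, so rule 2 applies → [aː].
/e/ (word-final) fails the environment for rule 2, so it stays [e].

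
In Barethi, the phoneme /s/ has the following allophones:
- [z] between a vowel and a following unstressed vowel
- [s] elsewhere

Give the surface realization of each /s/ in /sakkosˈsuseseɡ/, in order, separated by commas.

Occurrence 1 (position 1): no conditioning environment matches → elsewhere allophone [s].
Occurrence 2 (position 6): no conditioning environment matches → elsewhere allophone [s].
Occurrence 3 (position 7): no conditioning environment matches → elsewhere allophone [s].
Occurrence 4 (position 9): between a vowel and a following unstressed vowel → [z].
Occurrence 5 (position 11): between a vowel and a following unstressed vowel → [z].

[s], [s], [s], [z], [z]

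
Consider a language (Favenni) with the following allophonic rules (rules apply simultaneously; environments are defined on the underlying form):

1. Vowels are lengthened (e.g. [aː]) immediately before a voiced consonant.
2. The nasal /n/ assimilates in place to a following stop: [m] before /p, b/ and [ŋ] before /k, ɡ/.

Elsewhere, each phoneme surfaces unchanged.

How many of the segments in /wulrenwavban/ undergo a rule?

4

Segments that undergo a rule: /u/ → [uː] (rule 1); /e/ → [eː] (rule 1); /a/ → [aː] (rule 1); /a/ → [aː] (rule 1).
All other segments surface unchanged.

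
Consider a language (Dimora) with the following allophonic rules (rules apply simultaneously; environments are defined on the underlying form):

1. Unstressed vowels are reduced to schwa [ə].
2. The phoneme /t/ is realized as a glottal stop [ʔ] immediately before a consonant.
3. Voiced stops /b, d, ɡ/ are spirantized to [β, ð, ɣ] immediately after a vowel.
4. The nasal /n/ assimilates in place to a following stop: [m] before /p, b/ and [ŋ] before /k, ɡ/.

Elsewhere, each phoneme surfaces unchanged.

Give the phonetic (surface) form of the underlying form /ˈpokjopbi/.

[ˈpokjəpbə]

/o/ (between /p/ and /k/) fails the environment for rule 1, so it stays [o].
/o/ — between /j/ and /p/, in an unstressed syllable — surfaces as [ə] (rule 1).
/b/ (between /p/ and /i/): rule 3 targets it, but not immediately after a vowel → unchanged [b].
Rule 1 applies to /i/ (word-final: in an unstressed syllable) → [ə].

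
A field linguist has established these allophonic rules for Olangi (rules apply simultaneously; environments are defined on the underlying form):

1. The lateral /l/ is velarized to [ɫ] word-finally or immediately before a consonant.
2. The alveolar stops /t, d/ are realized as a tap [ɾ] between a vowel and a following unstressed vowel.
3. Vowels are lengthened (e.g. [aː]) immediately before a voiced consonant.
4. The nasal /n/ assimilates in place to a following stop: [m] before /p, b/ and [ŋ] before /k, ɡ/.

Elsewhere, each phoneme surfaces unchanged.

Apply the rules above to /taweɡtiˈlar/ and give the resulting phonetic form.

/t/ (word-initial) is in the target of rule 2 but the environment (between a vowel and a following unstressed vowel) is not met → [t].
/a/ meets the environment for rule 3 (before a voiced consonant) → [aː].
/w/ stays [w].
/e/ meets the environment for rule 3 (before a voiced consonant) → [eː].
/ɡ/ (between /e/ and /t/): no rule targets it → [ɡ].
/t/ (between /ɡ/ and /i/) is in the target of rule 2 but the environment (between a vowel and a following unstressed vowel) is not met → [t].
Rule 3 applies to /i/ (between /t/ and /l/: before a voiced consonant) → [iː].
/l/ (between /i/ and /a/): rule 1 targets it, but not word-finally or immediately before a consonant → unchanged [l].
Rule 3 applies to /a/ (between /l/ and /r/: before a voiced consonant) → [aː].
/r/ (word-final): no rule targets it → [r].

[taːweːɡtiːˈlaːr]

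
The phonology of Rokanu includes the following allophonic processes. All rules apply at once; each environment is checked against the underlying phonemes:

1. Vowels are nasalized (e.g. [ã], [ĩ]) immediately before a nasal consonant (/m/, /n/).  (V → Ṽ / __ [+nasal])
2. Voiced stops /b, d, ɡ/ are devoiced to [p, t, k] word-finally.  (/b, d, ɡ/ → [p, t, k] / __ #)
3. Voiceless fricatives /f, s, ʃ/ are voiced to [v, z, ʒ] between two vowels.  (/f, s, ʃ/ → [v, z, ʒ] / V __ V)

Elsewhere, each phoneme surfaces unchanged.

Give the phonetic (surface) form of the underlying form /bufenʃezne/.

/b/ (word-initial) fails the environment for rule 2, so it stays [b].
/u/ (between /b/ and /f/) is in the target of rule 1 but the environment (before a nasal consonant) is not met → [u].
/f/ meets the environment for rule 3 (between two vowels) → [v].
Rule 1 applies to /e/ (between /f/ and /n/: before a nasal consonant) → [ẽ].
/n/ — not in any rule's target class → [n].
/ʃ/ (between /n/ and /e/): rule 3 targets it, but not between two vowels → unchanged [ʃ].
/e/ (between /ʃ/ and /z/): rule 1 targets it, but not before a nasal consonant → unchanged [e].
/z/ — not in any rule's target class → [z].
/n/ stays [n].
/e/ (word-final) is in the target of rule 1 but the environment (before a nasal consonant) is not met → [e].

[buvẽnʃezne]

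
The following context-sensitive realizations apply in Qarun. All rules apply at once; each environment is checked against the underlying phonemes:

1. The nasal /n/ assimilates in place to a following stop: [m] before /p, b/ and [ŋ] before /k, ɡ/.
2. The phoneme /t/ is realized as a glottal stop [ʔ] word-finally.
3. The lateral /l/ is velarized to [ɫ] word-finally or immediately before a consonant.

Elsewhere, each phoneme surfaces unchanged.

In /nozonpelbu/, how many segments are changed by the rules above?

2

Segments that undergo a rule: /n/ → [m] (rule 1); /l/ → [ɫ] (rule 3).
All other segments surface unchanged.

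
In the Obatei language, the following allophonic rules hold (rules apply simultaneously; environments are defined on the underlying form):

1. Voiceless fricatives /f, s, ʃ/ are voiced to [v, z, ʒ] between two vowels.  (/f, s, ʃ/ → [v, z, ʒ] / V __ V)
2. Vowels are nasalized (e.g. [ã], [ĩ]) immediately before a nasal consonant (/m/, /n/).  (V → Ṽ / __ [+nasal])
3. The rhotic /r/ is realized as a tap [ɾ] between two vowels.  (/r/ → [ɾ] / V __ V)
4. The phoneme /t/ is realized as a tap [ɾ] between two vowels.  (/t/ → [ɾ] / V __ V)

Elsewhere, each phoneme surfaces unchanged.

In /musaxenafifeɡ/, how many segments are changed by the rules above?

Segments that undergo a rule: /s/ → [z] (rule 1); /e/ → [ẽ] (rule 2); /f/ → [v] (rule 1); /f/ → [v] (rule 1).
All other segments surface unchanged.

4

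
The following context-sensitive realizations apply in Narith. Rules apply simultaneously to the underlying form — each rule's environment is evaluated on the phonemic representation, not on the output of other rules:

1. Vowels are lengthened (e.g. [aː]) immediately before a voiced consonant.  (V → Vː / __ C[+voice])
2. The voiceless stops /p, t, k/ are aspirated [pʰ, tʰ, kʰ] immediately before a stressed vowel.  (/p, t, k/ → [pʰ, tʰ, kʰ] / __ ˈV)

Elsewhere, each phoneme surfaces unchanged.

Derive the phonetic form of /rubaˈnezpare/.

[ruːbaːˈneːzpaːre]

/r/ stays [r].
/u/ meets the environment for rule 1 (before a voiced consonant) → [uː].
/b/ (between /u/ and /a/) is unaffected → [b].
/a/ (between /b/ and /n/): before a voiced consonant, so rule 1 applies → [aː].
/n/ (between /a/ and /e/) is unaffected → [n].
/e/ (between /n/ and /z/) occurs before a voiced consonant → [eː] by rule 1.
/z/ (between /e/ and /p/): no rule targets it → [z].
/p/ (between /z/ and /a/): rule 2 targets it, but not immediately before a stressed vowel → unchanged [p].
/a/ — between /p/ and /r/, before a voiced consonant — surfaces as [aː] (rule 1).
/r/ stays [r].
/e/ (word-final) fails the environment for rule 1, so it stays [e].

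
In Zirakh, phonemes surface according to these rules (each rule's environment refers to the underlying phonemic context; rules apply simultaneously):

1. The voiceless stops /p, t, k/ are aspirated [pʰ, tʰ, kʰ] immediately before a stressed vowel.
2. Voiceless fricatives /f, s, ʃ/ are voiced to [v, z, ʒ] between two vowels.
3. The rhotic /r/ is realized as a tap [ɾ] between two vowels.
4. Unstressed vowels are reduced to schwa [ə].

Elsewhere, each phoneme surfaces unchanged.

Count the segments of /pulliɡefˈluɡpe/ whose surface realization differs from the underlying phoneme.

4

Segments that undergo a rule: /u/ → [ə] (rule 4); /i/ → [ə] (rule 4); /e/ → [ə] (rule 4); /e/ → [ə] (rule 4).
All other segments surface unchanged.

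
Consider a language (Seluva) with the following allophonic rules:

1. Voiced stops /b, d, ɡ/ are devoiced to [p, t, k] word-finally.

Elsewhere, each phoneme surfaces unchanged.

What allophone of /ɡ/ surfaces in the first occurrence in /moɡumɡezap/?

/ɡ/ (between /o/ and /u/) fails the environment for rule 1, so it stays [ɡ].

[ɡ]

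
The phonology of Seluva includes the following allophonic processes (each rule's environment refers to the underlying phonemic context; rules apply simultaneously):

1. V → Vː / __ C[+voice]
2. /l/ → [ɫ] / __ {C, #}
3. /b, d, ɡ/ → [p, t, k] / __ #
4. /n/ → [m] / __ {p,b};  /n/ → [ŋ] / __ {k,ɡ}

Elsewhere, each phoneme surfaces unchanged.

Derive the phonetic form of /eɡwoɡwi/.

Rule 1 applies to /e/ (word-initial: before a voiced consonant) → [eː].
/ɡ/ (between /e/ and /w/): rule 3 targets it, but not word-finally → unchanged [ɡ].
/w/ (between /ɡ/ and /o/): no rule targets it → [w].
/o/ (between /w/ and /ɡ/) occurs before a voiced consonant → [oː] by rule 1.
/ɡ/ — between /o/ and /w/; rule 3 does not apply here → [ɡ].
/w/ — not in any rule's target class → [w].
/i/ (word-final) fails the environment for rule 1, so it stays [i].

[eːɡwoːɡwi]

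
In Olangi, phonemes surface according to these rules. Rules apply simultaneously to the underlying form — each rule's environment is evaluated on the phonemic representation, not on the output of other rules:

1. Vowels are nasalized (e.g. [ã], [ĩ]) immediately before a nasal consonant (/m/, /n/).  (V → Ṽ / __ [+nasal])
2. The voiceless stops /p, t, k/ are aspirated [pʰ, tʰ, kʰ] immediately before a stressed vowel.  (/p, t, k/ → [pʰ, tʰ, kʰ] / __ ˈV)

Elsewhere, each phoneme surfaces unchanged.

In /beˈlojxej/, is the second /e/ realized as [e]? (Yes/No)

Yes

/e/ (between /x/ and /j/): rule 1 targets it, but not before a nasal consonant → unchanged [e].
The actual realization is [e], which matches [e].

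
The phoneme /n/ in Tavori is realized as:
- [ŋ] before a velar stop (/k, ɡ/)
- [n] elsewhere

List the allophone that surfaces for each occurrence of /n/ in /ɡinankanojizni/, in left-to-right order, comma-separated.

[n], [ŋ], [n], [n]

Occurrence 1 (position 3): no conditioning environment matches → elsewhere allophone [n].
Occurrence 2 (position 5): before a velar stop → [ŋ].
Occurrence 3 (position 8): no conditioning environment matches → elsewhere allophone [n].
Occurrence 4 (position 13): no conditioning environment matches → elsewhere allophone [n].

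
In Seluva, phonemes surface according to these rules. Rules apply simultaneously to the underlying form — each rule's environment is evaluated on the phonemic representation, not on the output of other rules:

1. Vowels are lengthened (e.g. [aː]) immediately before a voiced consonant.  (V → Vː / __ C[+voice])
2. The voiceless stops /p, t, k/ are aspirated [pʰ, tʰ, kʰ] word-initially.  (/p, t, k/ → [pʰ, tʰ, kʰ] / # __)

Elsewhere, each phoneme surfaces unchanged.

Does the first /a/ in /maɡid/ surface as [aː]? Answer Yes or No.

Rule 1 applies to /a/ (between /m/ and /ɡ/: before a voiced consonant) → [aː].
The actual realization is [aː], which matches [aː].

Yes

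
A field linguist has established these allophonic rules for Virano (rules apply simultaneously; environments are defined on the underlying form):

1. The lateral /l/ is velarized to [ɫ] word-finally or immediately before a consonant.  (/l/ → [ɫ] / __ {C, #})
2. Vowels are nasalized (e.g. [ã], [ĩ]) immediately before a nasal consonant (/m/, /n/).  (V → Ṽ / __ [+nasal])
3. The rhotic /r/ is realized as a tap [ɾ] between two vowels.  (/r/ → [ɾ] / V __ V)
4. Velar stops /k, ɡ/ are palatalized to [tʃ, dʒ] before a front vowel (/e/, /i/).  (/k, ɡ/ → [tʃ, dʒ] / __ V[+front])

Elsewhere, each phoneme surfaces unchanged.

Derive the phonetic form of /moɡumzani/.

/m/ (word-initial): no rule targets it → [m].
/o/ (between /m/ and /ɡ/) is in the target of rule 2 but the environment (before a nasal consonant) is not met → [o].
/ɡ/ (between /o/ and /u/) is in the target of rule 4 but the environment (before a front vowel) is not met → [ɡ].
/u/ meets the environment for rule 2 (before a nasal consonant) → [ũ].
/m/ (between /u/ and /z/) is unaffected → [m].
/z/ — not in any rule's target class → [z].
/a/ meets the environment for rule 2 (before a nasal consonant) → [ã].
/n/ stays [n].
/i/ (word-final) is in the target of rule 2 but the environment (before a nasal consonant) is not met → [i].

[moɡũmzãni]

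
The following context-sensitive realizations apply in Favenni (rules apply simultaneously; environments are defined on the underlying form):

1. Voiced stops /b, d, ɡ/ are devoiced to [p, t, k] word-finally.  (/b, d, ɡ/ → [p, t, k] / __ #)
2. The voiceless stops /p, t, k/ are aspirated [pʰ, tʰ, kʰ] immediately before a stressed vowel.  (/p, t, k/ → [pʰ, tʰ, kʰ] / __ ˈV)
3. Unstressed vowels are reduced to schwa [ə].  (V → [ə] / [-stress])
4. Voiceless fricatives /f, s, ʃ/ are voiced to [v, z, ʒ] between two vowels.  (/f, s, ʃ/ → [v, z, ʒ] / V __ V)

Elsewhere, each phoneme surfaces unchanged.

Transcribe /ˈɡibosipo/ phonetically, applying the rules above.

[ˈɡibəzəpə]

/ɡ/ — word-initial; rule 1 does not apply here → [ɡ].
/i/ (between /ɡ/ and /b/) is in the target of rule 3 but the environment (in an unstressed syllable) is not met → [i].
/b/ (between /i/ and /o/) is in the target of rule 1 but the environment (word-finally) is not met → [b].
/o/ (between /b/ and /s/) occurs in an unstressed syllable → [ə] by rule 3.
Rule 4 applies to /s/ (between /o/ and /i/: between two vowels) → [z].
/i/ (between /s/ and /p/): in an unstressed syllable, so rule 3 applies → [ə].
/p/ (between /i/ and /o/) fails the environment for rule 2, so it stays [p].
/o/ — word-final, in an unstressed syllable — surfaces as [ə] (rule 3).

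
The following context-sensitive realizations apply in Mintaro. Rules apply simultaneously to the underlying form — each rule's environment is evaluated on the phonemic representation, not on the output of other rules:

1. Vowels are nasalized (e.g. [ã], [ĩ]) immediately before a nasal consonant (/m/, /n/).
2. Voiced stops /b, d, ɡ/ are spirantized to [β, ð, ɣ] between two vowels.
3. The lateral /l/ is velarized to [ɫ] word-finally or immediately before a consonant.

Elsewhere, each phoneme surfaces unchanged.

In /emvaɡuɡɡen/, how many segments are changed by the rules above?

3

Segments that undergo a rule: /e/ → [ẽ] (rule 1); /ɡ/ → [ɣ] (rule 2); /e/ → [ẽ] (rule 1).
All other segments surface unchanged.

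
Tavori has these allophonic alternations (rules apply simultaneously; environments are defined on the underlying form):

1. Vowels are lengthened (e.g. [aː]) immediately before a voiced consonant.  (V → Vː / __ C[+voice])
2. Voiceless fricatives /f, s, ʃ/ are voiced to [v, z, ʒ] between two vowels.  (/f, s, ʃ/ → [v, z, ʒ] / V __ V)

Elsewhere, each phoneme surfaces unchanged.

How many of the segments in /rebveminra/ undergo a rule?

3

Segments that undergo a rule: /e/ → [eː] (rule 1); /e/ → [eː] (rule 1); /i/ → [iː] (rule 1).
All other segments surface unchanged.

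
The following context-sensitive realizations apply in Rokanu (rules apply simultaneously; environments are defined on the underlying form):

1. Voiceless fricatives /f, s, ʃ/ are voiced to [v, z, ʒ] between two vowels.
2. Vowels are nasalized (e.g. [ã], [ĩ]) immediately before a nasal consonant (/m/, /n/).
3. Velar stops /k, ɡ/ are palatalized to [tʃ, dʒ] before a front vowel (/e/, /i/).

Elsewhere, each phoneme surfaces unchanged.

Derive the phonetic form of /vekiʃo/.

[vetʃiʒo]

/v/ (word-initial) is unaffected → [v].
/e/ (between /v/ and /k/) fails the environment for rule 2, so it stays [e].
/k/ (between /e/ and /i/): before a front vowel, so rule 3 applies → [tʃ].
/i/ (between /k/ and /ʃ/) fails the environment for rule 2, so it stays [i].
Rule 1 applies to /ʃ/ (between /i/ and /o/: between two vowels) → [ʒ].
/o/ (word-final) is in the target of rule 2 but the environment (before a nasal consonant) is not met → [o].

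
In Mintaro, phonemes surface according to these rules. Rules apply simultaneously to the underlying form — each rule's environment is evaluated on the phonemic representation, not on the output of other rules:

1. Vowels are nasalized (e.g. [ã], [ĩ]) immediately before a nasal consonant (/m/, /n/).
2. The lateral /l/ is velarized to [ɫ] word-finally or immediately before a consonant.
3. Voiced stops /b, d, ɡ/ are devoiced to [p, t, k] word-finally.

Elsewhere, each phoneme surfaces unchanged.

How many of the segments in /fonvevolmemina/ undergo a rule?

Segments that undergo a rule: /o/ → [õ] (rule 1); /l/ → [ɫ] (rule 2); /e/ → [ẽ] (rule 1); /i/ → [ĩ] (rule 1).
All other segments surface unchanged.

4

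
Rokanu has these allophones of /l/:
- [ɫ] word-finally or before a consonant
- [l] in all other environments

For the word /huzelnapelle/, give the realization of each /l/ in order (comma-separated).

Occurrence 1 (position 5): word-finally or before a consonant → [ɫ].
Occurrence 2 (position 10): word-finally or before a consonant → [ɫ].
Occurrence 3 (position 11): no conditioning environment matches → elsewhere allophone [l].

[ɫ], [ɫ], [l]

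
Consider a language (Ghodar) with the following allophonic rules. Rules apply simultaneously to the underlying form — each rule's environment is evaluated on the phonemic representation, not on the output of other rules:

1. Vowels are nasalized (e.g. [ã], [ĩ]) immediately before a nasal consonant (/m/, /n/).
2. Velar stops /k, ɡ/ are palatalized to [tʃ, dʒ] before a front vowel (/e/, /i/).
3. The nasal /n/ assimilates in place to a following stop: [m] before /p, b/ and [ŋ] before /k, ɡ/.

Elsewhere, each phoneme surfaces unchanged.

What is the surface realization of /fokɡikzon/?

/f/ (word-initial): no rule targets it → [f].
/o/ (between /f/ and /k/) fails the environment for rule 1, so it stays [o].
/k/ (between /o/ and /ɡ/) fails the environment for rule 2, so it stays [k].
/ɡ/ (between /k/ and /i/) occurs before a front vowel → [dʒ] by rule 2.
/i/ (between /ɡ/ and /k/) fails the environment for rule 1, so it stays [i].
/k/ (between /i/ and /z/) is in the target of rule 2 but the environment (before a front vowel) is not met → [k].
/z/ stays [z].
/o/ (between /z/ and /n/) occurs before a nasal consonant → [õ] by rule 1.
/n/ — word-final; rule 3 does not apply here → [n].

[fokdʒikzõn]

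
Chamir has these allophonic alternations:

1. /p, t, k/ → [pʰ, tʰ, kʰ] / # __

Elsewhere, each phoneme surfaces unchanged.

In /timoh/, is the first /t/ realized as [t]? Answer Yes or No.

No

/t/ — word-initial, word-initially — surfaces as [tʰ] (rule 1).
The actual realization is [tʰ], not [t].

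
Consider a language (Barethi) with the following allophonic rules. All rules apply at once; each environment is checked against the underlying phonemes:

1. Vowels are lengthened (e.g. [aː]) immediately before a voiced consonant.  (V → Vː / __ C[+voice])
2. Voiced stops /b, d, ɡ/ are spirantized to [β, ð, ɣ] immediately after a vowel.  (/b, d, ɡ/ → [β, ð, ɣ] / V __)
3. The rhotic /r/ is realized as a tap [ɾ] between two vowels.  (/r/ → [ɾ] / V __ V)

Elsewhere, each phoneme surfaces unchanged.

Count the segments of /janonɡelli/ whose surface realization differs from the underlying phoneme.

3

Segments that undergo a rule: /a/ → [aː] (rule 1); /o/ → [oː] (rule 1); /e/ → [eː] (rule 1).
All other segments surface unchanged.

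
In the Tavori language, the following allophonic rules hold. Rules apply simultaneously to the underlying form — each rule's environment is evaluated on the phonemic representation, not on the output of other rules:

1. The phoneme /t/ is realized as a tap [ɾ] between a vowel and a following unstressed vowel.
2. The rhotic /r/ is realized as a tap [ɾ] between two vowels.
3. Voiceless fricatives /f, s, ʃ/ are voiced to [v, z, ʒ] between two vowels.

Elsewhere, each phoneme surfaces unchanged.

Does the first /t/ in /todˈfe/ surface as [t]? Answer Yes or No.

Yes

/t/ — word-initial; rule 1 does not apply here → [t].
The actual realization is [t], which matches [t].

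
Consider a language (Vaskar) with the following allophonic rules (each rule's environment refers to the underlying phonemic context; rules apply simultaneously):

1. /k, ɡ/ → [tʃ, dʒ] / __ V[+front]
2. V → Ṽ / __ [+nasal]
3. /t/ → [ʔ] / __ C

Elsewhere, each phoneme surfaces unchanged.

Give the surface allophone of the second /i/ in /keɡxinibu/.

[i]

/i/ — between /n/ and /b/; rule 2 does not apply here → [i].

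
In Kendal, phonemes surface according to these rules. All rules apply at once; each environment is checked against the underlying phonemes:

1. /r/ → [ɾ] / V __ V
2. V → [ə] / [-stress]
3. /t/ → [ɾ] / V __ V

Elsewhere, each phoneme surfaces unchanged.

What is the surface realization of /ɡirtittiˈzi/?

[ɡərtəttəˈzi]

/i/ (between /ɡ/ and /r/): in an unstressed syllable, so rule 2 applies → [ə].
/r/ (between /i/ and /t/) is in the target of rule 1 but the environment (between two vowels) is not met → [r].
/t/ — between /r/ and /i/; rule 3 does not apply here → [t].
/i/ — between /t/ and /t/, in an unstressed syllable — surfaces as [ə] (rule 2).
/t/ (between /i/ and /t/) is in the target of rule 3 but the environment (between two vowels) is not met → [t].
/t/ — between /t/ and /i/; rule 3 does not apply here → [t].
/i/ (between /t/ and /z/): in an unstressed syllable, so rule 2 applies → [ə].
/i/ (word-final) is in the target of rule 2 but the environment (in an unstressed syllable) is not met → [i].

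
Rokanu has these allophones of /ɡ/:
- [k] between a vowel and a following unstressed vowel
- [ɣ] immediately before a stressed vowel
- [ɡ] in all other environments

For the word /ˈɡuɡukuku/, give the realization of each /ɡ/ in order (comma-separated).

Occurrence 1 (position 1): immediately before a stressed vowel → [ɣ].
Occurrence 2 (position 3): between a vowel and a following unstressed vowel → [k].

[ɣ], [k]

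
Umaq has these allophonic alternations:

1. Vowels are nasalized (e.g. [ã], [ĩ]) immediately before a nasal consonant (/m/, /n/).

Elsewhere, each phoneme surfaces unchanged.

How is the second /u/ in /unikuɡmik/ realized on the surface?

[u]

/u/ (between /k/ and /ɡ/) fails the environment for rule 1, so it stays [u].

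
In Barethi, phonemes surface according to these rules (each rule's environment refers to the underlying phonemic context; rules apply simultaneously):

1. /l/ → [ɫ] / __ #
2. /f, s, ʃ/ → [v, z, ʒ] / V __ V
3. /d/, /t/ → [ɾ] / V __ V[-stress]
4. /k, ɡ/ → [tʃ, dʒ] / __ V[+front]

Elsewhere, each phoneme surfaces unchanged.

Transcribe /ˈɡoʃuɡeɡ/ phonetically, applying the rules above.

/ɡ/ (word-initial) is in the target of rule 4 but the environment (before a front vowel) is not met → [ɡ].
/o/ (between /ɡ/ and /ʃ/): no rule targets it → [o].
/ʃ/ (between /o/ and /u/) occurs between two vowels → [ʒ] by rule 2.
/u/ stays [u].
/ɡ/ — between /u/ and /e/, before a front vowel — surfaces as [dʒ] (rule 4).
/e/ — not in any rule's target class → [e].
/ɡ/ (word-final) is in the target of rule 4 but the environment (before a front vowel) is not met → [ɡ].

[ˈɡoʒudʒeɡ]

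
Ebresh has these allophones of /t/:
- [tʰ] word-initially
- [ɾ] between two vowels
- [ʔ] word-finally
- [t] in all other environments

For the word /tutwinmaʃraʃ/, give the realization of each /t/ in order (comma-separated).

Occurrence 1 (position 1): word-initially → [tʰ].
Occurrence 2 (position 3): no conditioning environment matches → elsewhere allophone [t].

[tʰ], [t]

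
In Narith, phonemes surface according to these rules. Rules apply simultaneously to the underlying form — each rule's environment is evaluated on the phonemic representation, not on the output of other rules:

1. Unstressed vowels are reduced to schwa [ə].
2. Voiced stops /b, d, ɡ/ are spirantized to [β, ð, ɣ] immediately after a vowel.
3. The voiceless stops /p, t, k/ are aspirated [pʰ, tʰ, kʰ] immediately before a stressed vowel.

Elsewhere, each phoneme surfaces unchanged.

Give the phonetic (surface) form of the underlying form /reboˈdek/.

[rəβəˈðek]

/r/ stays [r].
/e/ — between /r/ and /b/, in an unstressed syllable — surfaces as [ə] (rule 1).
Rule 2 applies to /b/ (between /e/ and /o/: immediately after a vowel) → [β].
/o/ — between /b/ and /d/, in an unstressed syllable — surfaces as [ə] (rule 1).
/d/ — between /o/ and /e/, immediately after a vowel — surfaces as [ð] (rule 2).
/e/ (between /d/ and /k/) is in the target of rule 1 but the environment (in an unstressed syllable) is not met → [e].
/k/ — word-final; rule 3 does not apply here → [k].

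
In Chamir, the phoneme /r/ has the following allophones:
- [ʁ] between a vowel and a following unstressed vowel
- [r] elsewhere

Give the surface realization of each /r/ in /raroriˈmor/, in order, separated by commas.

[r], [ʁ], [ʁ], [r]

Occurrence 1 (position 1): no conditioning environment matches → elsewhere allophone [r].
Occurrence 2 (position 3): between a vowel and a following unstressed vowel → [ʁ].
Occurrence 3 (position 5): between a vowel and a following unstressed vowel → [ʁ].
Occurrence 4 (position 9): no conditioning environment matches → elsewhere allophone [r].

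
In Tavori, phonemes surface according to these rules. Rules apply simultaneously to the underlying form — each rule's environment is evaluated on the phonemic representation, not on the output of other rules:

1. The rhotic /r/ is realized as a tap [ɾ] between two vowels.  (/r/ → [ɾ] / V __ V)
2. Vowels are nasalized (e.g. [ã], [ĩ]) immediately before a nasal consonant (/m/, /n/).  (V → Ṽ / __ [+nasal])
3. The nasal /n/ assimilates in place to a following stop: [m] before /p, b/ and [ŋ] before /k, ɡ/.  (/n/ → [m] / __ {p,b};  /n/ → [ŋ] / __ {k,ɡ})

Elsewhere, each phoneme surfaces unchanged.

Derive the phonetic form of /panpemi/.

/p/ (word-initial) is unaffected → [p].
/a/ — between /p/ and /n/, before a nasal consonant — surfaces as [ã] (rule 2).
Rule 3 applies to /n/ (between /a/ and /p/: before a labial or velar stop) → [m].
/p/ (between /n/ and /e/): no rule targets it → [p].
/e/ (between /p/ and /m/): before a nasal consonant, so rule 2 applies → [ẽ].
/m/ — not in any rule's target class → [m].
/i/ (word-final): rule 2 targets it, but not before a nasal consonant → unchanged [i].

[pãmpẽmi]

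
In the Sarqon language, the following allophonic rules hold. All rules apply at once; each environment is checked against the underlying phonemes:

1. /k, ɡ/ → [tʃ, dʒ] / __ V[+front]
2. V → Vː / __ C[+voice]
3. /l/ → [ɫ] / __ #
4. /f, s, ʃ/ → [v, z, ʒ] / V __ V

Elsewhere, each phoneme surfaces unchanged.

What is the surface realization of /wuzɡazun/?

/u/ (between /w/ and /z/): before a voiced consonant, so rule 2 applies → [uː].
/ɡ/ (between /z/ and /a/): rule 1 targets it, but not before a front vowel → unchanged [ɡ].
/a/ — between /ɡ/ and /z/, before a voiced consonant — surfaces as [aː] (rule 2).
Rule 2 applies to /u/ (between /z/ and /n/: before a voiced consonant) → [uː].

[wuːzɡaːzuːn]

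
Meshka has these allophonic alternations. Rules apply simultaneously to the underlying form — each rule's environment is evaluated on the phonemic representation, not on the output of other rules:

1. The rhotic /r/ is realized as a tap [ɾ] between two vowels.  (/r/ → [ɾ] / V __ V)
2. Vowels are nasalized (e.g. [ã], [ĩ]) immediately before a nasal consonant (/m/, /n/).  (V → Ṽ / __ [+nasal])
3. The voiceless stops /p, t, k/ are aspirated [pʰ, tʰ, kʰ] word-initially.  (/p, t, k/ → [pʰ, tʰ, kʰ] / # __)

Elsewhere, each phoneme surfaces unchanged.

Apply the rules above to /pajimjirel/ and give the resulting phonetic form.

[pʰajĩmjiɾel]

/p/ — word-initial, word-initially — surfaces as [pʰ] (rule 3).
/a/ (between /p/ and /j/): rule 2 targets it, but not before a nasal consonant → unchanged [a].
/i/ meets the environment for rule 2 (before a nasal consonant) → [ĩ].
/i/ (between /j/ and /r/): rule 2 targets it, but not before a nasal consonant → unchanged [i].
Rule 1 applies to /r/ (between /i/ and /e/: between two vowels) → [ɾ].
/e/ (between /r/ and /l/) fails the environment for rule 2, so it stays [e].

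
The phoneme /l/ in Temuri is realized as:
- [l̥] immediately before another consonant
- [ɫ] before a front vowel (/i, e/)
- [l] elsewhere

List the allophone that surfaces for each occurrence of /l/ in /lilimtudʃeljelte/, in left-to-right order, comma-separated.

Occurrence 1 (position 1): before a front vowel (/i, e/) → [ɫ].
Occurrence 2 (position 3): before a front vowel (/i, e/) → [ɫ].
Occurrence 3 (position 11): immediately before another consonant → [l̥].
Occurrence 4 (position 14): immediately before another consonant → [l̥].

[ɫ], [ɫ], [l̥], [l̥]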